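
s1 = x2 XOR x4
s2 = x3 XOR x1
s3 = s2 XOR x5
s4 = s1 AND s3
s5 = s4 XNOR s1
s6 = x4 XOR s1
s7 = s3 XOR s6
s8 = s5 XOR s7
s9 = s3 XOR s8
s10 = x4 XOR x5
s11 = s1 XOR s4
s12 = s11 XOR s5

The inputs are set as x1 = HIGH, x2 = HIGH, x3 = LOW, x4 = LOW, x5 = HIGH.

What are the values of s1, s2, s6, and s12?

s1 = HIGH; s2 = HIGH; s6 = HIGH; s12 = HIGH

s1 = x2 XOR x4 = HIGH XOR LOW = HIGH
s2 = x3 XOR x1 = LOW XOR HIGH = HIGH
s3 = s2 XOR x5 = HIGH XOR HIGH = LOW
s4 = s1 AND s3 = HIGH AND LOW = LOW
s5 = s4 XNOR s1 = LOW XNOR HIGH = LOW
s6 = x4 XOR s1 = LOW XOR HIGH = HIGH
s11 = s1 XOR s4 = HIGH XOR LOW = HIGH
s12 = s11 XOR s5 = HIGH XOR LOW = HIGH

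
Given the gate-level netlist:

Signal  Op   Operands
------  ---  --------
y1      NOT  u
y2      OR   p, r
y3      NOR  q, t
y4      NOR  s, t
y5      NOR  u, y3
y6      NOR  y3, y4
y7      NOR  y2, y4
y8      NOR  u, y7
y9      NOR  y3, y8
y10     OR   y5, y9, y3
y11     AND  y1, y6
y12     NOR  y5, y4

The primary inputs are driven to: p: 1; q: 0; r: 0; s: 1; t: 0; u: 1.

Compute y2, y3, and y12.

y2 = 1; y3 = 1; y12 = 1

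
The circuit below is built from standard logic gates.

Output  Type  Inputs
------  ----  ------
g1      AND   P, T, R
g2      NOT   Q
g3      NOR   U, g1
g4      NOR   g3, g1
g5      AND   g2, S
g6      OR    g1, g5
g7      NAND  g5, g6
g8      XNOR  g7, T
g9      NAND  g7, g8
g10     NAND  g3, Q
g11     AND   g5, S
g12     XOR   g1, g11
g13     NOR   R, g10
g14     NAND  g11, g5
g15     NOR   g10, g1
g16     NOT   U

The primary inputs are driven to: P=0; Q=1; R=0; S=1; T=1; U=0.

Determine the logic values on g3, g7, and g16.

g3 = 1, g7 = 1, g16 = 1

g1 = P AND T AND R = 0 AND 1 AND 0 = 0
g2 = NOT Q = NOT 1 = 0
g3 = U NOR g1 = 0 NOR 0 = 1
g5 = g2 AND S = 0 AND 1 = 0
g6 = g1 OR g5 = 0 OR 0 = 0
g7 = g5 NAND g6 = 0 NAND 0 = 1
g16 = NOT U = NOT 0 = 1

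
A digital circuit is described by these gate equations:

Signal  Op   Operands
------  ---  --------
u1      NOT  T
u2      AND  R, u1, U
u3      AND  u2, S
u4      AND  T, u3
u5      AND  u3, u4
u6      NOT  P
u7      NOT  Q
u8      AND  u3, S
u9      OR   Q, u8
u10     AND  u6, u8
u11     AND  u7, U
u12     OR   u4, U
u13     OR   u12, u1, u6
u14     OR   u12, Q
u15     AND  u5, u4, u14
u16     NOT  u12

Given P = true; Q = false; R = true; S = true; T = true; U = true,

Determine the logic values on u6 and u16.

u1 = NOT T = NOT true = false
u2 = R AND u1 AND U = true AND false AND true = false
u3 = u2 AND S = false AND true = false
u4 = T AND u3 = true AND false = false
u6 = NOT P = NOT true = false
u12 = u4 OR U = false OR true = true
u16 = NOT u12 = NOT true = false

u6 = false, u16 = false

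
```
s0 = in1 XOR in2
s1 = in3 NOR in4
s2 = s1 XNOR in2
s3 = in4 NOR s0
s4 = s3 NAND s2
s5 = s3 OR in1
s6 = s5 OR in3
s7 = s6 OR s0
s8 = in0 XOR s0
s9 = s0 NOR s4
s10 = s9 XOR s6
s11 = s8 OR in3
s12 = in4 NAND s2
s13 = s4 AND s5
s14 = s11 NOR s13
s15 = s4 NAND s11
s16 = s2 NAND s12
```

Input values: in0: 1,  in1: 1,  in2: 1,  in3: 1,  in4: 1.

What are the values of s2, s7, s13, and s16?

s2 = 0; s7 = 1; s13 = 1; s16 = 1

s0 = in1 XOR in2 = 1 XOR 1 = 0
s1 = in3 NOR in4 = 1 NOR 1 = 0
s2 = s1 XNOR in2 = 0 XNOR 1 = 0
s3 = in4 NOR s0 = 1 NOR 0 = 0
s4 = s3 NAND s2 = 0 NAND 0 = 1
s5 = s3 OR in1 = 0 OR 1 = 1
s6 = s5 OR in3 = 1 OR 1 = 1
s7 = s6 OR s0 = 1 OR 0 = 1
s12 = in4 NAND s2 = 1 NAND 0 = 1
s13 = s4 AND s5 = 1 AND 1 = 1
s16 = s2 NAND s12 = 0 NAND 1 = 1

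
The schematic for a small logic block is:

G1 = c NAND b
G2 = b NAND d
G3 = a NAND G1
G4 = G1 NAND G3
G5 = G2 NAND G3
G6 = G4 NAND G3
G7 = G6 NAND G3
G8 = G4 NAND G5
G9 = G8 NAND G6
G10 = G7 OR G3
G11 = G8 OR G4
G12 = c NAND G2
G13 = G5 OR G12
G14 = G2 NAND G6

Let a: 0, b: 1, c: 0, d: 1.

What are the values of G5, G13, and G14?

G5 = 1  G13 = 1  G14 = 1

G1 = c NAND b = 0 NAND 1 = 1
G2 = b NAND d = 1 NAND 1 = 0
G3 = a NAND G1 = 0 NAND 1 = 1
G4 = G1 NAND G3 = 1 NAND 1 = 0
G5 = G2 NAND G3 = 0 NAND 1 = 1
G6 = G4 NAND G3 = 0 NAND 1 = 1
G12 = c NAND G2 = 0 NAND 0 = 1
G13 = G5 OR G12 = 1 OR 1 = 1
G14 = G2 NAND G6 = 0 NAND 1 = 1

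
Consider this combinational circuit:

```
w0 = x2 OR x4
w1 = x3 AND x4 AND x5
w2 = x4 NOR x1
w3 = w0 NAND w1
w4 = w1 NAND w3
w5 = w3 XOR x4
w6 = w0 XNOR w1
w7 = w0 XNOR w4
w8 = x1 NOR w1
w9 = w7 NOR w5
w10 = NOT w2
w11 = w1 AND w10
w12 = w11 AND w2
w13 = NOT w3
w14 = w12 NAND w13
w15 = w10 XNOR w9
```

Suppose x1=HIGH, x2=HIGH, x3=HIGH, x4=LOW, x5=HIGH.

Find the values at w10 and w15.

w10 = HIGH  w15 = LOW

w0 = x2 OR x4 = HIGH OR LOW = HIGH
w1 = x3 AND x4 AND x5 = HIGH AND LOW AND HIGH = LOW
w2 = x4 NOR x1 = LOW NOR HIGH = LOW
w3 = w0 NAND w1 = HIGH NAND LOW = HIGH
w4 = w1 NAND w3 = LOW NAND HIGH = HIGH
w5 = w3 XOR x4 = HIGH XOR LOW = HIGH
w7 = w0 XNOR w4 = HIGH XNOR HIGH = HIGH
w9 = w7 NOR w5 = HIGH NOR HIGH = LOW
w10 = NOT w2 = NOT LOW = HIGH
w15 = w10 XNOR w9 = HIGH XNOR LOW = LOW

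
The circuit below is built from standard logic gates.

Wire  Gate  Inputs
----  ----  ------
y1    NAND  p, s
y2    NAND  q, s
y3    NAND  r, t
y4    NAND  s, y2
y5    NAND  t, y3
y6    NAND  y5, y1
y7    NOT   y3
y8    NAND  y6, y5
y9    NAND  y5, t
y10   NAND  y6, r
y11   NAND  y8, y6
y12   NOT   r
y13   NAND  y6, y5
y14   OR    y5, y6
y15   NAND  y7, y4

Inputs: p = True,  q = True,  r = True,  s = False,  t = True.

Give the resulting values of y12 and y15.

y12 = False  y15 = False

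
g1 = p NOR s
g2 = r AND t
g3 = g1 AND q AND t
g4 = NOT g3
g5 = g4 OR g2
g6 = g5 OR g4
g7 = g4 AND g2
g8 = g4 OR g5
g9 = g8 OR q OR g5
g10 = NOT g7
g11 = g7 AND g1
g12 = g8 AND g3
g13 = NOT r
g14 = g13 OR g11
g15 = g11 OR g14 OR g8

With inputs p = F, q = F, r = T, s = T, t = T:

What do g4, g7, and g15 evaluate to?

g4 = T, g7 = T, g15 = T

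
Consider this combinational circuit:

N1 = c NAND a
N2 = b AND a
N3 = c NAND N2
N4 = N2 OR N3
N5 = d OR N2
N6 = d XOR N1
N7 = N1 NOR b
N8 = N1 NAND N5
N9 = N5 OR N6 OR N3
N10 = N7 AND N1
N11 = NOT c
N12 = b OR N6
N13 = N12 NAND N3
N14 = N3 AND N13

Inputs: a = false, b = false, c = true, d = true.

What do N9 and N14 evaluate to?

N9 = true, N14 = true

N1 = c NAND a = true NAND false = true
N2 = b AND a = false AND false = false
N3 = c NAND N2 = true NAND false = true
N5 = d OR N2 = true OR false = true
N6 = d XOR N1 = true XOR true = false
N9 = N5 OR N6 OR N3 = true OR false OR true = true
N12 = b OR N6 = false OR false = false
N13 = N12 NAND N3 = false NAND true = true
N14 = N3 AND N13 = true AND true = true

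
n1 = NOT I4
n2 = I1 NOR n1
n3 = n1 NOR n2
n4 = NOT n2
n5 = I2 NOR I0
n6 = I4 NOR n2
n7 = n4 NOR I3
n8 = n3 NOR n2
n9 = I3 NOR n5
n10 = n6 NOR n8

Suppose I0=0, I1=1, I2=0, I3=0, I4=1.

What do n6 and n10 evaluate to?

n6 = 0; n10 = 1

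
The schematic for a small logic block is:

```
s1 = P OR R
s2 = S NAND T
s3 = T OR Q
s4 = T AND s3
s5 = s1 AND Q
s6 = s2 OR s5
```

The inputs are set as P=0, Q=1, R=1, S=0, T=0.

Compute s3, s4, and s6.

s1 = P OR R = 0 OR 1 = 1
s2 = S NAND T = 0 NAND 0 = 1
s3 = T OR Q = 0 OR 1 = 1
s4 = T AND s3 = 0 AND 1 = 0
s5 = s1 AND Q = 1 AND 1 = 1
s6 = s2 OR s5 = 1 OR 1 = 1

s3 = 1, s4 = 0, s6 = 1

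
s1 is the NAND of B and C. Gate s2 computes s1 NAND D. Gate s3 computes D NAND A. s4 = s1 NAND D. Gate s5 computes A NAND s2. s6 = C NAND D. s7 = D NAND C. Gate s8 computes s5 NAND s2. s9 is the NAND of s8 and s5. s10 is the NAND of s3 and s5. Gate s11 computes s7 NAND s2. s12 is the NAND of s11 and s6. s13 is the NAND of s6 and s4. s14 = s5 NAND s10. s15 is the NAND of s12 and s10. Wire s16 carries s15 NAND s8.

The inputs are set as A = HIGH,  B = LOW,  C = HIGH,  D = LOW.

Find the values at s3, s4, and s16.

s3 = HIGH; s4 = HIGH; s16 = HIGH

s1 = B NAND C = LOW NAND HIGH = HIGH
s2 = s1 NAND D = HIGH NAND LOW = HIGH
s3 = D NAND A = LOW NAND HIGH = HIGH
s4 = s1 NAND D = HIGH NAND LOW = HIGH
s5 = A NAND s2 = HIGH NAND HIGH = LOW
s6 = C NAND D = HIGH NAND LOW = HIGH
s7 = D NAND C = LOW NAND HIGH = HIGH
s8 = s5 NAND s2 = LOW NAND HIGH = HIGH
s10 = s3 NAND s5 = HIGH NAND LOW = HIGH
s11 = s7 NAND s2 = HIGH NAND HIGH = LOW
s12 = s11 NAND s6 = LOW NAND HIGH = HIGH
s15 = s12 NAND s10 = HIGH NAND HIGH = LOW
s16 = s15 NAND s8 = LOW NAND HIGH = HIGH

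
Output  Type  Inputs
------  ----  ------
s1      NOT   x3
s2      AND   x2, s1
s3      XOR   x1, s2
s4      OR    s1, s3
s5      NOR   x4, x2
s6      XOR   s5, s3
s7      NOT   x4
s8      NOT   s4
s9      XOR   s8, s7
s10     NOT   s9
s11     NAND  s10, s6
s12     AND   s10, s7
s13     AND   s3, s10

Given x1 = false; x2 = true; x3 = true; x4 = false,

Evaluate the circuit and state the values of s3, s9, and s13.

s3 = false; s9 = false; s13 = false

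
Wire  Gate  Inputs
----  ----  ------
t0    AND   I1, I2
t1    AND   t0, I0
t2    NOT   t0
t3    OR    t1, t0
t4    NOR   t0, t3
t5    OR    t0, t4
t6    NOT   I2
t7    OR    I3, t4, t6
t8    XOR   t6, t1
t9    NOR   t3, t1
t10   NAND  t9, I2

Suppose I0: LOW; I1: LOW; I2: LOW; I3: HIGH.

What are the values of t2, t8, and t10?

t0 = I1 AND I2 = LOW AND LOW = LOW
t1 = t0 AND I0 = LOW AND LOW = LOW
t2 = NOT t0 = NOT LOW = HIGH
t3 = t1 OR t0 = LOW OR LOW = LOW
t6 = NOT I2 = NOT LOW = HIGH
t8 = t6 XOR t1 = HIGH XOR LOW = HIGH
t9 = t3 NOR t1 = LOW NOR LOW = HIGH
t10 = t9 NAND I2 = HIGH NAND LOW = HIGH

t2 = HIGH, t8 = HIGH, t10 = HIGH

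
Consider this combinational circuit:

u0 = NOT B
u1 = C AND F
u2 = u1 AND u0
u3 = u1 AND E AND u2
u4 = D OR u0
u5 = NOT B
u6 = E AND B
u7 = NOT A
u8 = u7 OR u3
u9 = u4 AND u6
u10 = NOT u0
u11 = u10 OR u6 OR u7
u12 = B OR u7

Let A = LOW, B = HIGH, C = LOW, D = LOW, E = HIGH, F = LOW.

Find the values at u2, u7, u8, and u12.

u2 = LOW; u7 = HIGH; u8 = HIGH; u12 = HIGH

u0 = NOT B = NOT HIGH = LOW
u1 = C AND F = LOW AND LOW = LOW
u2 = u1 AND u0 = LOW AND LOW = LOW
u3 = u1 AND E AND u2 = LOW AND HIGH AND LOW = LOW
u7 = NOT A = NOT LOW = HIGH
u8 = u7 OR u3 = HIGH OR LOW = HIGH
u12 = B OR u7 = HIGH OR HIGH = HIGH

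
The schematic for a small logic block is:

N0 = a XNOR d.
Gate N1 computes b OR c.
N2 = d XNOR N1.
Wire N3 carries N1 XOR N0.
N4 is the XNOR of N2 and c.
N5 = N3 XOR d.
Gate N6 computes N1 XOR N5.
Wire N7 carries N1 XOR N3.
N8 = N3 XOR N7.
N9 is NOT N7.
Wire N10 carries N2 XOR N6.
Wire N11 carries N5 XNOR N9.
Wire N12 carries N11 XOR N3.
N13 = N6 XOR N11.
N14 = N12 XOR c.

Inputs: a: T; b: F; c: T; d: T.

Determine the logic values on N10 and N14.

N0 = a XNOR d = T XNOR T = T
N1 = b OR c = F OR T = T
N2 = d XNOR N1 = T XNOR T = T
N3 = N1 XOR N0 = T XOR T = F
N5 = N3 XOR d = F XOR T = T
N6 = N1 XOR N5 = T XOR T = F
N7 = N1 XOR N3 = T XOR F = T
N9 = NOT N7 = NOT T = F
N10 = N2 XOR N6 = T XOR F = T
N11 = N5 XNOR N9 = T XNOR F = F
N12 = N11 XOR N3 = F XOR F = F
N14 = N12 XOR c = F XOR T = T

N10 = T; N14 = T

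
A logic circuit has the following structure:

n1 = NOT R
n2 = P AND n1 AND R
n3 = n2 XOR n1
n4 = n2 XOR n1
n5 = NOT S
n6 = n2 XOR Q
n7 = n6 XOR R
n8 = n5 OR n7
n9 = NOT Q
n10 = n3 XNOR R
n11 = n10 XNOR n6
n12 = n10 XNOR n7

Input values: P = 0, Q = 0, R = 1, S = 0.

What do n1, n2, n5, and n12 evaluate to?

n1 = 0, n2 = 0, n5 = 1, n12 = 0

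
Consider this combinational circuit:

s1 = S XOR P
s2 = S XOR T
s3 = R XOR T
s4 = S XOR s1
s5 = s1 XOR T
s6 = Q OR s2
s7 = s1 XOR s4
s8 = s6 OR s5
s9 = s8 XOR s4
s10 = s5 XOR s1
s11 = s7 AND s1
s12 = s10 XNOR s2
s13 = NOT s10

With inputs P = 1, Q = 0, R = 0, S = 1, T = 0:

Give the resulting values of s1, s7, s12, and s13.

s1 = 0; s7 = 1; s12 = 0; s13 = 1

s1 = S XOR P = 1 XOR 1 = 0
s2 = S XOR T = 1 XOR 0 = 1
s4 = S XOR s1 = 1 XOR 0 = 1
s5 = s1 XOR T = 0 XOR 0 = 0
s7 = s1 XOR s4 = 0 XOR 1 = 1
s10 = s5 XOR s1 = 0 XOR 0 = 0
s12 = s10 XNOR s2 = 0 XNOR 1 = 0
s13 = NOT s10 = NOT 0 = 1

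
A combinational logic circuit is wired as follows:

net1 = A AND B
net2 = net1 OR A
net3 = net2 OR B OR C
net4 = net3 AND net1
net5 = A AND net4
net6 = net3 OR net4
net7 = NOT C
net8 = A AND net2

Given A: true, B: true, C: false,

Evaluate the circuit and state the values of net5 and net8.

net1 = A AND B = true AND true = true
net2 = net1 OR A = true OR true = true
net3 = net2 OR B OR C = true OR true OR false = true
net4 = net3 AND net1 = true AND true = true
net5 = A AND net4 = true AND true = true
net8 = A AND net2 = true AND true = true

net5 = true, net8 = true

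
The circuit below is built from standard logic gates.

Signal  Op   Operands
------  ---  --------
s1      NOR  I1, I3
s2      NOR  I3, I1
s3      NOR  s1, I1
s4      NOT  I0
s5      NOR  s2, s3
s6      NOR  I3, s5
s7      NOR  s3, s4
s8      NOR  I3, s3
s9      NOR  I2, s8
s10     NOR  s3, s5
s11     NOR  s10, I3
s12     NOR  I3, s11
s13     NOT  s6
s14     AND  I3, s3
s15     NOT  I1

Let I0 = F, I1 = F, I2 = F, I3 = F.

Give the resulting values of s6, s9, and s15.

s1 = I1 NOR I3 = F NOR F = T
s2 = I3 NOR I1 = F NOR F = T
s3 = s1 NOR I1 = T NOR F = F
s5 = s2 NOR s3 = T NOR F = F
s6 = I3 NOR s5 = F NOR F = T
s8 = I3 NOR s3 = F NOR F = T
s9 = I2 NOR s8 = F NOR T = F
s15 = NOT I1 = NOT F = T

s6 = T  s9 = F  s15 = T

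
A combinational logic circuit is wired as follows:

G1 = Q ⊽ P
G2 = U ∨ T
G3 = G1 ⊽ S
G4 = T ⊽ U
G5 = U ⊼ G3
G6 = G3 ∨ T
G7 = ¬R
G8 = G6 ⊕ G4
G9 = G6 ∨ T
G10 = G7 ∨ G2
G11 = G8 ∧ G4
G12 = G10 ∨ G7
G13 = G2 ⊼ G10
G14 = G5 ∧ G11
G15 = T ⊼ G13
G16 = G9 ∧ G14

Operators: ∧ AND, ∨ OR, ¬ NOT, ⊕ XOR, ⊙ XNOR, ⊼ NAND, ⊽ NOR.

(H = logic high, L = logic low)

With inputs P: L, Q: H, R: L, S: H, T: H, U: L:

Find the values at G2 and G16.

G2 = H  G16 = L

G1 = Q NOR P = H NOR L = L
G2 = U OR T = L OR H = H
G3 = G1 NOR S = L NOR H = L
G4 = T NOR U = H NOR L = L
G5 = U NAND G3 = L NAND L = H
G6 = G3 OR T = L OR H = H
G8 = G6 XOR G4 = H XOR L = H
G9 = G6 OR T = H OR H = H
G11 = G8 AND G4 = H AND L = L
G14 = G5 AND G11 = H AND L = L
G16 = G9 AND G14 = H AND L = L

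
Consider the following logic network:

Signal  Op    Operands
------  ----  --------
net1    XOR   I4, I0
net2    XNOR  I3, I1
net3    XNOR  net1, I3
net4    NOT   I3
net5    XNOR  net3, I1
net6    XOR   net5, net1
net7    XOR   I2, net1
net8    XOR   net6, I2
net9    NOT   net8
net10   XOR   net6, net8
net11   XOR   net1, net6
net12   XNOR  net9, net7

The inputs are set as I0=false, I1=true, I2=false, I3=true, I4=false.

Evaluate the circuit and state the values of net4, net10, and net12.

net1 = I4 XOR I0 = false XOR false = false
net3 = net1 XNOR I3 = false XNOR true = false
net4 = NOT I3 = NOT true = false
net5 = net3 XNOR I1 = false XNOR true = false
net6 = net5 XOR net1 = false XOR false = false
net7 = I2 XOR net1 = false XOR false = false
net8 = net6 XOR I2 = false XOR false = false
net9 = NOT net8 = NOT false = true
net10 = net6 XOR net8 = false XOR false = false
net12 = net9 XNOR net7 = true XNOR false = false

net4 = false  net10 = false  net12 = false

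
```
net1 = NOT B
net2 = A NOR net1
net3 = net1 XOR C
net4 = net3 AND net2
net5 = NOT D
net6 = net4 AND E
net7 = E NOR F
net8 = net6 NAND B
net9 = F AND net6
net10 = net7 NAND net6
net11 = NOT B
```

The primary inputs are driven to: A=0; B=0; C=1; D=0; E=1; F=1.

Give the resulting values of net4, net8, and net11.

net1 = NOT B = NOT 0 = 1
net2 = A NOR net1 = 0 NOR 1 = 0
net3 = net1 XOR C = 1 XOR 1 = 0
net4 = net3 AND net2 = 0 AND 0 = 0
net6 = net4 AND E = 0 AND 1 = 0
net8 = net6 NAND B = 0 NAND 0 = 1
net11 = NOT B = NOT 0 = 1

net4 = 0  net8 = 1  net11 = 1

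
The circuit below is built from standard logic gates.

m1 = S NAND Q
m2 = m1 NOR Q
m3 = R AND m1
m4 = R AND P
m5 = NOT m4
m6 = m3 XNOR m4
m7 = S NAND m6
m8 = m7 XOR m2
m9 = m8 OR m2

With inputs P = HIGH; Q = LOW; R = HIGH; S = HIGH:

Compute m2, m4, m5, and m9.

m2 = LOW, m4 = HIGH, m5 = LOW, m9 = LOW

m1 = S NAND Q = HIGH NAND LOW = HIGH
m2 = m1 NOR Q = HIGH NOR LOW = LOW
m3 = R AND m1 = HIGH AND HIGH = HIGH
m4 = R AND P = HIGH AND HIGH = HIGH
m5 = NOT m4 = NOT HIGH = LOW
m6 = m3 XNOR m4 = HIGH XNOR HIGH = HIGH
m7 = S NAND m6 = HIGH NAND HIGH = LOW
m8 = m7 XOR m2 = LOW XOR LOW = LOW
m9 = m8 OR m2 = LOW OR LOW = LOW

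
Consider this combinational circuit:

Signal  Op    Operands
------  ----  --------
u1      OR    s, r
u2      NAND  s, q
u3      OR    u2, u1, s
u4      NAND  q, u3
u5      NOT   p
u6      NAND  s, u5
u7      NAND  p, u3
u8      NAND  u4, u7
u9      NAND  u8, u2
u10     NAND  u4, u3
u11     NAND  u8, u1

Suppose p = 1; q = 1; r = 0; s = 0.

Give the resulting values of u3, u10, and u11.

u3 = 1, u10 = 1, u11 = 1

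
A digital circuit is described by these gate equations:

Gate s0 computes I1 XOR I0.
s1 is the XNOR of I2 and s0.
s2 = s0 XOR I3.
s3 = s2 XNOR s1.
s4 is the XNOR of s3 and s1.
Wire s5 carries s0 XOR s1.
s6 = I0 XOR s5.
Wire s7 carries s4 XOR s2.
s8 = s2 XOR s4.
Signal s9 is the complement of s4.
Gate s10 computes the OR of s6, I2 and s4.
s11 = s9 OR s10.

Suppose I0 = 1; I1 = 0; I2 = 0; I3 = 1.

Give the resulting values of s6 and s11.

s6 = 0; s11 = 1

s0 = I1 XOR I0 = 0 XOR 1 = 1
s1 = I2 XNOR s0 = 0 XNOR 1 = 0
s2 = s0 XOR I3 = 1 XOR 1 = 0
s3 = s2 XNOR s1 = 0 XNOR 0 = 1
s4 = s3 XNOR s1 = 1 XNOR 0 = 0
s5 = s0 XOR s1 = 1 XOR 0 = 1
s6 = I0 XOR s5 = 1 XOR 1 = 0
s9 = NOT s4 = NOT 0 = 1
s10 = s6 OR I2 OR s4 = 0 OR 0 OR 0 = 0
s11 = s9 OR s10 = 1 OR 0 = 1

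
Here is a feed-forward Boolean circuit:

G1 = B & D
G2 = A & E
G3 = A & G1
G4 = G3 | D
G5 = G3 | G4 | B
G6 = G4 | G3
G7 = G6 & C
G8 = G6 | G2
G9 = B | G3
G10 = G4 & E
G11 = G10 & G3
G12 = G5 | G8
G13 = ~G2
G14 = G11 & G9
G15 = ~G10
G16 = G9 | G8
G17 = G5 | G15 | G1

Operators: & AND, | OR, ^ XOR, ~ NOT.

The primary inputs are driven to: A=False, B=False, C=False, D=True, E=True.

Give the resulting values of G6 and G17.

G6 = True; G17 = True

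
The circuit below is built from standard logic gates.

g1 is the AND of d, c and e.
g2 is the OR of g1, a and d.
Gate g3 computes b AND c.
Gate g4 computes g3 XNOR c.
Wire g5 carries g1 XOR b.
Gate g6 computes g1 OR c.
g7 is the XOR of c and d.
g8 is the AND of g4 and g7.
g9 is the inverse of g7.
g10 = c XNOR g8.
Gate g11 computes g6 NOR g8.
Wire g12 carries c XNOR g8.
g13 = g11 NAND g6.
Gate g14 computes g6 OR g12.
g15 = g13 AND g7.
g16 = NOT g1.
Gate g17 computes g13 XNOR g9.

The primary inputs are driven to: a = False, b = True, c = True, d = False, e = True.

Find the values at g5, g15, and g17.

g5 = True; g15 = True; g17 = False

g1 = d AND c AND e = False AND True AND True = False
g3 = b AND c = True AND True = True
g4 = g3 XNOR c = True XNOR True = True
g5 = g1 XOR b = False XOR True = True
g6 = g1 OR c = False OR True = True
g7 = c XOR d = True XOR False = True
g8 = g4 AND g7 = True AND True = True
g9 = NOT g7 = NOT True = False
g11 = g6 NOR g8 = True NOR True = False
g13 = g11 NAND g6 = False NAND True = True
g15 = g13 AND g7 = True AND True = True
g17 = g13 XNOR g9 = True XNOR False = False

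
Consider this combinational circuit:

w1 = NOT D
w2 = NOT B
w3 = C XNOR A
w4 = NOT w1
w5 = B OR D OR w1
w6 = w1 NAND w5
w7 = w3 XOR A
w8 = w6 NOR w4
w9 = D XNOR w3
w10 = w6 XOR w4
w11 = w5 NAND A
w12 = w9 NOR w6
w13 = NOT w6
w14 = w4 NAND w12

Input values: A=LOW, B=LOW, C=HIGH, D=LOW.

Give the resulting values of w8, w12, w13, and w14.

w8 = HIGH  w12 = LOW  w13 = HIGH  w14 = HIGH

w1 = NOT D = NOT LOW = HIGH
w3 = C XNOR A = HIGH XNOR LOW = LOW
w4 = NOT w1 = NOT HIGH = LOW
w5 = B OR D OR w1 = LOW OR LOW OR HIGH = HIGH
w6 = w1 NAND w5 = HIGH NAND HIGH = LOW
w8 = w6 NOR w4 = LOW NOR LOW = HIGH
w9 = D XNOR w3 = LOW XNOR LOW = HIGH
w12 = w9 NOR w6 = HIGH NOR LOW = LOW
w13 = NOT w6 = NOT LOW = HIGH
w14 = w4 NAND w12 = LOW NAND LOW = HIGH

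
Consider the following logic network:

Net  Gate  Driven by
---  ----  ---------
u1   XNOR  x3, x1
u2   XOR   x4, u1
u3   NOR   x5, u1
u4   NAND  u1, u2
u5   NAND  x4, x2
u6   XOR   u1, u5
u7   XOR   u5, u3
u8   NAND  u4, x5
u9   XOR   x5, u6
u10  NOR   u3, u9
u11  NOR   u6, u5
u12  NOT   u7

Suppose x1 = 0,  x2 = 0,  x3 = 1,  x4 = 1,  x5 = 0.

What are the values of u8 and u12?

u8 = 1; u12 = 1

u1 = x3 XNOR x1 = 1 XNOR 0 = 0
u2 = x4 XOR u1 = 1 XOR 0 = 1
u3 = x5 NOR u1 = 0 NOR 0 = 1
u4 = u1 NAND u2 = 0 NAND 1 = 1
u5 = x4 NAND x2 = 1 NAND 0 = 1
u7 = u5 XOR u3 = 1 XOR 1 = 0
u8 = u4 NAND x5 = 1 NAND 0 = 1
u12 = NOT u7 = NOT 0 = 1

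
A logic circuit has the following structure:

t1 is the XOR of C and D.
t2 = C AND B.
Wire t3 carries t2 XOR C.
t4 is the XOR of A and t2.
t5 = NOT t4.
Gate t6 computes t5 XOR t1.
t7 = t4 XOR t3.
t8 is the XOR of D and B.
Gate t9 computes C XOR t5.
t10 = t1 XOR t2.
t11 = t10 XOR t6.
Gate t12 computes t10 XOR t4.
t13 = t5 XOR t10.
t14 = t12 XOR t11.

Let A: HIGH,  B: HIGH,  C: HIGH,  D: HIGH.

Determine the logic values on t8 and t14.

t1 = C XOR D = HIGH XOR HIGH = LOW
t2 = C AND B = HIGH AND HIGH = HIGH
t4 = A XOR t2 = HIGH XOR HIGH = LOW
t5 = NOT t4 = NOT LOW = HIGH
t6 = t5 XOR t1 = HIGH XOR LOW = HIGH
t8 = D XOR B = HIGH XOR HIGH = LOW
t10 = t1 XOR t2 = LOW XOR HIGH = HIGH
t11 = t10 XOR t6 = HIGH XOR HIGH = LOW
t12 = t10 XOR t4 = HIGH XOR LOW = HIGH
t14 = t12 XOR t11 = HIGH XOR LOW = HIGH

t8 = LOW, t14 = HIGH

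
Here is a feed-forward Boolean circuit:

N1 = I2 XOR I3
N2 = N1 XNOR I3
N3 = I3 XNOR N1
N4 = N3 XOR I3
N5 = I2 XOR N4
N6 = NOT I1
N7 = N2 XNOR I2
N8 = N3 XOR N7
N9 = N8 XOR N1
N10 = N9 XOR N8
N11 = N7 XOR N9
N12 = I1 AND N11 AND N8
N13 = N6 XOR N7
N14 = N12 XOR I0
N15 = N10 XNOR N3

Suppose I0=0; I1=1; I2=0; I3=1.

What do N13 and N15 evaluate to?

N1 = I2 XOR I3 = 0 XOR 1 = 1
N2 = N1 XNOR I3 = 1 XNOR 1 = 1
N3 = I3 XNOR N1 = 1 XNOR 1 = 1
N6 = NOT I1 = NOT 1 = 0
N7 = N2 XNOR I2 = 1 XNOR 0 = 0
N8 = N3 XOR N7 = 1 XOR 0 = 1
N9 = N8 XOR N1 = 1 XOR 1 = 0
N10 = N9 XOR N8 = 0 XOR 1 = 1
N13 = N6 XOR N7 = 0 XOR 0 = 0
N15 = N10 XNOR N3 = 1 XNOR 1 = 1

N13 = 0  N15 = 1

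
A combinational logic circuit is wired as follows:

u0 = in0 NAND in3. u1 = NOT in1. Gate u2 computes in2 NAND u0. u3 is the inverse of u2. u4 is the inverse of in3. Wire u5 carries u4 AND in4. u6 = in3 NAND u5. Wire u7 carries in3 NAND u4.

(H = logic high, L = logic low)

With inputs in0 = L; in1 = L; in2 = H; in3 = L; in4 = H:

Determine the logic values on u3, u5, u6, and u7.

u3 = H, u5 = H, u6 = H, u7 = H

u0 = in0 NAND in3 = L NAND L = H
u2 = in2 NAND u0 = H NAND H = L
u3 = NOT u2 = NOT L = H
u4 = NOT in3 = NOT L = H
u5 = u4 AND in4 = H AND H = H
u6 = in3 NAND u5 = L NAND H = H
u7 = in3 NAND u4 = L NAND H = H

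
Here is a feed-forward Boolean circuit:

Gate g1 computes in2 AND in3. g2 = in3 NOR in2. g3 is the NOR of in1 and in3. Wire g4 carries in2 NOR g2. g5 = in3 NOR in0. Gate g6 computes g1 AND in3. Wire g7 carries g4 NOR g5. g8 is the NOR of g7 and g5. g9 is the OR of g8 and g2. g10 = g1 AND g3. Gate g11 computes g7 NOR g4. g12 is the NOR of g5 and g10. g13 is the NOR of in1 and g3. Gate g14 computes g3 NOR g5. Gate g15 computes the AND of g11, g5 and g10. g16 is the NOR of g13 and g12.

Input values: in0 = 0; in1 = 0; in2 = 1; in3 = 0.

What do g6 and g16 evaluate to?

g6 = 0; g16 = 1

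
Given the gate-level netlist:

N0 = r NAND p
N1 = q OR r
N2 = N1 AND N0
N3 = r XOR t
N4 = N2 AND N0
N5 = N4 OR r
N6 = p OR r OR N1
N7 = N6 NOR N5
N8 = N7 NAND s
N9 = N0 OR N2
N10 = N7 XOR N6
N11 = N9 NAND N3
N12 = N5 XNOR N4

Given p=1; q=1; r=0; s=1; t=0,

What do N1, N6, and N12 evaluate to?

N0 = r NAND p = 0 NAND 1 = 1
N1 = q OR r = 1 OR 0 = 1
N2 = N1 AND N0 = 1 AND 1 = 1
N4 = N2 AND N0 = 1 AND 1 = 1
N5 = N4 OR r = 1 OR 0 = 1
N6 = p OR r OR N1 = 1 OR 0 OR 1 = 1
N12 = N5 XNOR N4 = 1 XNOR 1 = 1

N1 = 1  N6 = 1  N12 = 1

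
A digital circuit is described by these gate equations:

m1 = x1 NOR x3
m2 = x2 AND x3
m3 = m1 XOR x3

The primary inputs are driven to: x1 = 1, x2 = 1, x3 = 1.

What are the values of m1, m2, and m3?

m1 = 0; m2 = 1; m3 = 1

m1 = x1 NOR x3 = 1 NOR 1 = 0
m2 = x2 AND x3 = 1 AND 1 = 1
m3 = m1 XOR x3 = 0 XOR 1 = 1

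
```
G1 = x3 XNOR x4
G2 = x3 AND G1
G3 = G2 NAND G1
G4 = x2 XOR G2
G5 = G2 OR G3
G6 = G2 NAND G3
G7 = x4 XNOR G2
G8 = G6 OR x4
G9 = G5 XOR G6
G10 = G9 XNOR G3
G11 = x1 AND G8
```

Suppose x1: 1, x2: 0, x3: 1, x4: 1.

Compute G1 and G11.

G1 = 1  G11 = 1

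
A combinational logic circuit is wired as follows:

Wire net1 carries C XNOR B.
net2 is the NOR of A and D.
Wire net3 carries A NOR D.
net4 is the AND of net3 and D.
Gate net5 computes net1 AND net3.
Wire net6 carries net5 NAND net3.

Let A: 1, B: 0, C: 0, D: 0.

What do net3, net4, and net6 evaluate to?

net1 = C XNOR B = 0 XNOR 0 = 1
net3 = A NOR D = 1 NOR 0 = 0
net4 = net3 AND D = 0 AND 0 = 0
net5 = net1 AND net3 = 1 AND 0 = 0
net6 = net5 NAND net3 = 0 NAND 0 = 1

net3 = 0  net4 = 0  net6 = 1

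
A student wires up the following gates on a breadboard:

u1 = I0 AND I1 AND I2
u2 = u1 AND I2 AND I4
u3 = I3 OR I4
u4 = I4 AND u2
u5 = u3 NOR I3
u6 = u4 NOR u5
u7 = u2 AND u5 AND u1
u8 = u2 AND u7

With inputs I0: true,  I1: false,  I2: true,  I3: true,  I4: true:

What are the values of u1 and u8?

u1 = I0 AND I1 AND I2 = true AND false AND true = false
u2 = u1 AND I2 AND I4 = false AND true AND true = false
u3 = I3 OR I4 = true OR true = true
u5 = u3 NOR I3 = true NOR true = false
u7 = u2 AND u5 AND u1 = false AND false AND false = false
u8 = u2 AND u7 = false AND false = false

u1 = false, u8 = false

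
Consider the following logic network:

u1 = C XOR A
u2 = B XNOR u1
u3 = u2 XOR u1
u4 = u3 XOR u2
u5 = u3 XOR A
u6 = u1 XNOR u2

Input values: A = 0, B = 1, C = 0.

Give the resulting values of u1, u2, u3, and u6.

u1 = C XOR A = 0 XOR 0 = 0
u2 = B XNOR u1 = 1 XNOR 0 = 0
u3 = u2 XOR u1 = 0 XOR 0 = 0
u6 = u1 XNOR u2 = 0 XNOR 0 = 1

u1 = 0  u2 = 0  u3 = 0  u6 = 1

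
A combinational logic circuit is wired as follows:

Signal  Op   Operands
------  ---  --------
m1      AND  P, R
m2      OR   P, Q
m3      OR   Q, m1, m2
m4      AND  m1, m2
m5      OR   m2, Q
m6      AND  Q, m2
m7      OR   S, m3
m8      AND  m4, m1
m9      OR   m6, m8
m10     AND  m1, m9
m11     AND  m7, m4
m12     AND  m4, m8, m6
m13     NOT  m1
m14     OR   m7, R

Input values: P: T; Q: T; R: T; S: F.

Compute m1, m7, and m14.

m1 = P AND R = T AND T = T
m2 = P OR Q = T OR T = T
m3 = Q OR m1 OR m2 = T OR T OR T = T
m7 = S OR m3 = F OR T = T
m14 = m7 OR R = T OR T = T

m1 = T, m7 = T, m14 = T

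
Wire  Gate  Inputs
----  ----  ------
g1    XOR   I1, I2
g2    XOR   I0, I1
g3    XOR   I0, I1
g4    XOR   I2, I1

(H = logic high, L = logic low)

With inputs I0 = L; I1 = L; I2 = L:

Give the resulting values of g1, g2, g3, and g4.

g1 = L, g2 = L, g3 = L, g4 = L

g1 = I1 XOR I2 = L XOR L = L
g2 = I0 XOR I1 = L XOR L = L
g3 = I0 XOR I1 = L XOR L = L
g4 = I2 XOR I1 = L XOR L = L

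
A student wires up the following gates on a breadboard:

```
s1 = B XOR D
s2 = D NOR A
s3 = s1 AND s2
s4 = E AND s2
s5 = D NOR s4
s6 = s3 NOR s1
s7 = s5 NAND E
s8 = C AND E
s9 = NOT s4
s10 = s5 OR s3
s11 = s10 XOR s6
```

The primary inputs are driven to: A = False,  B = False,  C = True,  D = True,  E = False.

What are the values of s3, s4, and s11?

s3 = False, s4 = False, s11 = False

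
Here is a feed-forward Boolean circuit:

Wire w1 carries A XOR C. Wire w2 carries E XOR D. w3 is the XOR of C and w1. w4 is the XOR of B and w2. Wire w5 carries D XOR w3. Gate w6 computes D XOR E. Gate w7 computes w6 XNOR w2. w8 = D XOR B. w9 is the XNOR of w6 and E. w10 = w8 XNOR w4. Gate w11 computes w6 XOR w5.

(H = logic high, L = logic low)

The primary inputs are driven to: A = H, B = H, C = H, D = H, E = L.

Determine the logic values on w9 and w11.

w1 = A XOR C = H XOR H = L
w3 = C XOR w1 = H XOR L = H
w5 = D XOR w3 = H XOR H = L
w6 = D XOR E = H XOR L = H
w9 = w6 XNOR E = H XNOR L = L
w11 = w6 XOR w5 = H XOR L = H

w9 = L  w11 = H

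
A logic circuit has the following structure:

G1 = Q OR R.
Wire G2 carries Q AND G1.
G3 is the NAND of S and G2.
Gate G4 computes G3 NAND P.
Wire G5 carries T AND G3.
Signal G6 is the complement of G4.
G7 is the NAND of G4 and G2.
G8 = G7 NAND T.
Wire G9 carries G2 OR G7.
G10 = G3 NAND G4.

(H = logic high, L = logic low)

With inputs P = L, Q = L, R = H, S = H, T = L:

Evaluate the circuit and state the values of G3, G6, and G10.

G3 = H  G6 = L  G10 = L

G1 = Q OR R = L OR H = H
G2 = Q AND G1 = L AND H = L
G3 = S NAND G2 = H NAND L = H
G4 = G3 NAND P = H NAND L = H
G6 = NOT G4 = NOT H = L
G10 = G3 NAND G4 = H NAND H = L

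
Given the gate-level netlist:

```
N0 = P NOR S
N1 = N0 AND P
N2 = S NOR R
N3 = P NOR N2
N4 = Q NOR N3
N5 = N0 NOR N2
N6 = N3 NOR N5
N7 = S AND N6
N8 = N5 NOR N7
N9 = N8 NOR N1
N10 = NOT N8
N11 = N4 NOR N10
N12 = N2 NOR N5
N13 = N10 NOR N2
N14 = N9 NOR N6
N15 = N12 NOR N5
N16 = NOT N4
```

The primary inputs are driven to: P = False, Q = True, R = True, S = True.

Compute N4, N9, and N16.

N0 = P NOR S = False NOR True = False
N1 = N0 AND P = False AND False = False
N2 = S NOR R = True NOR True = False
N3 = P NOR N2 = False NOR False = True
N4 = Q NOR N3 = True NOR True = False
N5 = N0 NOR N2 = False NOR False = True
N6 = N3 NOR N5 = True NOR True = False
N7 = S AND N6 = True AND False = False
N8 = N5 NOR N7 = True NOR False = False
N9 = N8 NOR N1 = False NOR False = True
N16 = NOT N4 = NOT False = True

N4 = False; N9 = True; N16 = True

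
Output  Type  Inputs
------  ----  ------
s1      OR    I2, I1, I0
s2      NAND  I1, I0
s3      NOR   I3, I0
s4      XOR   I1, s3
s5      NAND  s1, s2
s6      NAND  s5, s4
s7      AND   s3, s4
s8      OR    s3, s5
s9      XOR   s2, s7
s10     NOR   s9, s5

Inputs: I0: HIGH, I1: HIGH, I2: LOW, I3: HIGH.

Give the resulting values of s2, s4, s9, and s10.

s2 = LOW; s4 = HIGH; s9 = LOW; s10 = LOW

s1 = I2 OR I1 OR I0 = LOW OR HIGH OR HIGH = HIGH
s2 = I1 NAND I0 = HIGH NAND HIGH = LOW
s3 = I3 NOR I0 = HIGH NOR HIGH = LOW
s4 = I1 XOR s3 = HIGH XOR LOW = HIGH
s5 = s1 NAND s2 = HIGH NAND LOW = HIGH
s7 = s3 AND s4 = LOW AND HIGH = LOW
s9 = s2 XOR s7 = LOW XOR LOW = LOW
s10 = s9 NOR s5 = LOW NOR HIGH = LOW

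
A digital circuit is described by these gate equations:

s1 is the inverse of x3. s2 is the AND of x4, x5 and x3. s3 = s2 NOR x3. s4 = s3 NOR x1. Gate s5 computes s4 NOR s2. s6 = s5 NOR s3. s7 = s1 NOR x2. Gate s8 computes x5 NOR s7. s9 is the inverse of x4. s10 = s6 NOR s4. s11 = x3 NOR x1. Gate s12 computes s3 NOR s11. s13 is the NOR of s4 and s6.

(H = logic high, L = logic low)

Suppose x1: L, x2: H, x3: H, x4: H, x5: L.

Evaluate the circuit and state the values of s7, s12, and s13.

s7 = L, s12 = H, s13 = L

s1 = NOT x3 = NOT H = L
s2 = x4 AND x5 AND x3 = H AND L AND H = L
s3 = s2 NOR x3 = L NOR H = L
s4 = s3 NOR x1 = L NOR L = H
s5 = s4 NOR s2 = H NOR L = L
s6 = s5 NOR s3 = L NOR L = H
s7 = s1 NOR x2 = L NOR H = L
s11 = x3 NOR x1 = H NOR L = L
s12 = s3 NOR s11 = L NOR L = H
s13 = s4 NOR s6 = H NOR H = L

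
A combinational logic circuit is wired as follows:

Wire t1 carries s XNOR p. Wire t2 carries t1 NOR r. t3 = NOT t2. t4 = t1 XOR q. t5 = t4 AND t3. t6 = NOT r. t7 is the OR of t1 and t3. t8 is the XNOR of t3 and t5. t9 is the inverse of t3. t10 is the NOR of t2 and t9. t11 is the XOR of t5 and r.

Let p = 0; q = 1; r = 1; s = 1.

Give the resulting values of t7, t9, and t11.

t1 = s XNOR p = 1 XNOR 0 = 0
t2 = t1 NOR r = 0 NOR 1 = 0
t3 = NOT t2 = NOT 0 = 1
t4 = t1 XOR q = 0 XOR 1 = 1
t5 = t4 AND t3 = 1 AND 1 = 1
t7 = t1 OR t3 = 0 OR 1 = 1
t9 = NOT t3 = NOT 1 = 0
t11 = t5 XOR r = 1 XOR 1 = 0

t7 = 1; t9 = 0; t11 = 0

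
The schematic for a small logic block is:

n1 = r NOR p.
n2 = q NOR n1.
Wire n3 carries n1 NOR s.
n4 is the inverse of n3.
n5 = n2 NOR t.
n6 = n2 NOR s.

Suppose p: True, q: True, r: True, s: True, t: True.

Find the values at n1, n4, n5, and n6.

n1 = False; n4 = True; n5 = False; n6 = False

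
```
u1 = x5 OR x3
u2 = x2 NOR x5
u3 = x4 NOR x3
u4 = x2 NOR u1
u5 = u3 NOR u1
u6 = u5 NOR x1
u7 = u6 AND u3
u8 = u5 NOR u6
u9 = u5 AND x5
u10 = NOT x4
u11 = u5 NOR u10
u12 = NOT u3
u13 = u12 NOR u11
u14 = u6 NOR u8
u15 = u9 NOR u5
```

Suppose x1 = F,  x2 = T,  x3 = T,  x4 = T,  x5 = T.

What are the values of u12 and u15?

u12 = T; u15 = T

u1 = x5 OR x3 = T OR T = T
u3 = x4 NOR x3 = T NOR T = F
u5 = u3 NOR u1 = F NOR T = F
u9 = u5 AND x5 = F AND T = F
u12 = NOT u3 = NOT F = T
u15 = u9 NOR u5 = F NOR F = T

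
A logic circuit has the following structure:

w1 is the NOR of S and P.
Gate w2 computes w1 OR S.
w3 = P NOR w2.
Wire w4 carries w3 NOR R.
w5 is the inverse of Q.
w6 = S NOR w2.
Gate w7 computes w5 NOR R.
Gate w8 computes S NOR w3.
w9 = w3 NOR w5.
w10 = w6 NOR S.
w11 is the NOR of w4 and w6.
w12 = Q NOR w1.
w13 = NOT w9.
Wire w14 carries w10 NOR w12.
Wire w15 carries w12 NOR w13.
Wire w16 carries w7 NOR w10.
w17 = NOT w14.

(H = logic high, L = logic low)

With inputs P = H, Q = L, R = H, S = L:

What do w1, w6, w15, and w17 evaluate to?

w1 = S NOR P = L NOR H = L
w2 = w1 OR S = L OR L = L
w3 = P NOR w2 = H NOR L = L
w5 = NOT Q = NOT L = H
w6 = S NOR w2 = L NOR L = H
w9 = w3 NOR w5 = L NOR H = L
w10 = w6 NOR S = H NOR L = L
w12 = Q NOR w1 = L NOR L = H
w13 = NOT w9 = NOT L = H
w14 = w10 NOR w12 = L NOR H = L
w15 = w12 NOR w13 = H NOR H = L
w17 = NOT w14 = NOT L = H

w1 = L, w6 = H, w15 = L, w17 = H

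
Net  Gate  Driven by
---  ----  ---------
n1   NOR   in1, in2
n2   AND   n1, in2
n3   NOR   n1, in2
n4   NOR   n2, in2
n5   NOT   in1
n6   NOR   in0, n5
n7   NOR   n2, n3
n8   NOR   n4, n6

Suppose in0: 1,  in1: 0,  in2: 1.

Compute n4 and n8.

n4 = 0, n8 = 1

n1 = in1 NOR in2 = 0 NOR 1 = 0
n2 = n1 AND in2 = 0 AND 1 = 0
n4 = n2 NOR in2 = 0 NOR 1 = 0
n5 = NOT in1 = NOT 0 = 1
n6 = in0 NOR n5 = 1 NOR 1 = 0
n8 = n4 NOR n6 = 0 NOR 0 = 1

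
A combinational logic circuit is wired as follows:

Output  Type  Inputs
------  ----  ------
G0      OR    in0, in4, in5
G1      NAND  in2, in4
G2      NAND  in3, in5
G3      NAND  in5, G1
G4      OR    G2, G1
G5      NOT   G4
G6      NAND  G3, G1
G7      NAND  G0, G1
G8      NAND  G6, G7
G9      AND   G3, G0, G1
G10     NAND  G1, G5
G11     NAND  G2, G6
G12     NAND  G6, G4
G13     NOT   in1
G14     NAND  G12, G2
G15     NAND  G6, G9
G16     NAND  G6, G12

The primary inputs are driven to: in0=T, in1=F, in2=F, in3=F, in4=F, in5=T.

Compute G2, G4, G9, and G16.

G0 = in0 OR in4 OR in5 = T OR F OR T = T
G1 = in2 NAND in4 = F NAND F = T
G2 = in3 NAND in5 = F NAND T = T
G3 = in5 NAND G1 = T NAND T = F
G4 = G2 OR G1 = T OR T = T
G6 = G3 NAND G1 = F NAND T = T
G9 = G3 AND G0 AND G1 = F AND T AND T = F
G12 = G6 NAND G4 = T NAND T = F
G16 = G6 NAND G12 = T NAND F = T

G2 = T, G4 = T, G9 = F, G16 = T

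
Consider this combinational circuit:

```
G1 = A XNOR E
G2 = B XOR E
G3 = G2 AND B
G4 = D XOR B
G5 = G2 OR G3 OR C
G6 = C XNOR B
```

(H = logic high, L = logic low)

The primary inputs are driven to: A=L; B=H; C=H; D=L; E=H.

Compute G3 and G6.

G2 = B XOR E = H XOR H = L
G3 = G2 AND B = L AND H = L
G6 = C XNOR B = H XNOR H = H

G3 = L, G6 = H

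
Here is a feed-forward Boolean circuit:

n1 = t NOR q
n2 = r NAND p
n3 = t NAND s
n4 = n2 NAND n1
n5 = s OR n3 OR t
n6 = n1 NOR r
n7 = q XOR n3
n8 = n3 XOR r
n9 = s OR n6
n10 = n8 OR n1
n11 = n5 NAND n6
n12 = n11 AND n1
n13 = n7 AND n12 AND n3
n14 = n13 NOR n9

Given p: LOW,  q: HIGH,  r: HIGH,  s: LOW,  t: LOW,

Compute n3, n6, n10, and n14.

n3 = HIGH, n6 = LOW, n10 = LOW, n14 = HIGH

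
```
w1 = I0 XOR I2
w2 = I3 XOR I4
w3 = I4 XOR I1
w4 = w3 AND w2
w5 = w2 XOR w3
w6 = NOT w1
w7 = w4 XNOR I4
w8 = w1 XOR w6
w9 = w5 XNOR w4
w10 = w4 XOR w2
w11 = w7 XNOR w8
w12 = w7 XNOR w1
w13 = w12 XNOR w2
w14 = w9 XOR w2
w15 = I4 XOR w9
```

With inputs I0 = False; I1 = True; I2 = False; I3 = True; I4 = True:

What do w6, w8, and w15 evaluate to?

w1 = I0 XOR I2 = False XOR False = False
w2 = I3 XOR I4 = True XOR True = False
w3 = I4 XOR I1 = True XOR True = False
w4 = w3 AND w2 = False AND False = False
w5 = w2 XOR w3 = False XOR False = False
w6 = NOT w1 = NOT False = True
w8 = w1 XOR w6 = False XOR True = True
w9 = w5 XNOR w4 = False XNOR False = True
w15 = I4 XOR w9 = True XOR True = False

w6 = True, w8 = True, w15 = False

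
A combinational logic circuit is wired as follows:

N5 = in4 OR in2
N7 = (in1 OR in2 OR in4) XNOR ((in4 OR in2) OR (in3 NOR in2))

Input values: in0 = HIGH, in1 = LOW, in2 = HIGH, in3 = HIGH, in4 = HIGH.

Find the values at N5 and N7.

N5 = HIGH, N7 = HIGH

N5 = HIGH OR HIGH = HIGH
N7 = (LOW OR HIGH OR HIGH) XNOR ((HIGH OR HIGH) OR (HIGH NOR HIGH)) = HIGH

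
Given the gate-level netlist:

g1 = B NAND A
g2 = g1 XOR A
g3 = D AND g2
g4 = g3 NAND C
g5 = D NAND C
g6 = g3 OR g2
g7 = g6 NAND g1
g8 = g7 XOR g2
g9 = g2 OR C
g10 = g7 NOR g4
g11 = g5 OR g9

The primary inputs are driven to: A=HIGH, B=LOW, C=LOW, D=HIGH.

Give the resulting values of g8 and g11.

g8 = HIGH, g11 = HIGH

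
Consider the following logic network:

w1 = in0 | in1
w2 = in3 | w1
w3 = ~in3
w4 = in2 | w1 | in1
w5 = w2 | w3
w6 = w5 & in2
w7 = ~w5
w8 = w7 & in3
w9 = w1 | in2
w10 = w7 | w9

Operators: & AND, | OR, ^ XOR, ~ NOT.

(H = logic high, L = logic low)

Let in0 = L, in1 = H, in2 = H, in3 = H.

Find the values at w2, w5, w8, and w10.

w2 = H, w5 = H, w8 = L, w10 = H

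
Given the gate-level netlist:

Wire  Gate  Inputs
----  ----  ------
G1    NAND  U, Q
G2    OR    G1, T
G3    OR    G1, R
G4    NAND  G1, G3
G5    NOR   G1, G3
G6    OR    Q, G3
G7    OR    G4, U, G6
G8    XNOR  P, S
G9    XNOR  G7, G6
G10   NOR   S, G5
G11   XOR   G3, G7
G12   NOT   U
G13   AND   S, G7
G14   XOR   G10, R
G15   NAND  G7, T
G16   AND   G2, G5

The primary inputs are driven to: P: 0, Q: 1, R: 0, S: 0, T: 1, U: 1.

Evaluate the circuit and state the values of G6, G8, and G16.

G1 = U NAND Q = 1 NAND 1 = 0
G2 = G1 OR T = 0 OR 1 = 1
G3 = G1 OR R = 0 OR 0 = 0
G5 = G1 NOR G3 = 0 NOR 0 = 1
G6 = Q OR G3 = 1 OR 0 = 1
G8 = P XNOR S = 0 XNOR 0 = 1
G16 = G2 AND G5 = 1 AND 1 = 1

G6 = 1; G8 = 1; G16 = 1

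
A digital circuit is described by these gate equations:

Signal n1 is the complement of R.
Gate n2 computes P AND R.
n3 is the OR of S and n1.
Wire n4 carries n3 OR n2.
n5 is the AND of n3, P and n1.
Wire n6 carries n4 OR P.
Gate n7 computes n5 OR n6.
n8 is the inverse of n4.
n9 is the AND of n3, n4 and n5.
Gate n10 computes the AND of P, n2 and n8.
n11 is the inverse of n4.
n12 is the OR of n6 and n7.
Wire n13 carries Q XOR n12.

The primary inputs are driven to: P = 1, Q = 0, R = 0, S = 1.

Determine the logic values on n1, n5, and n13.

n1 = NOT R = NOT 0 = 1
n2 = P AND R = 1 AND 0 = 0
n3 = S OR n1 = 1 OR 1 = 1
n4 = n3 OR n2 = 1 OR 0 = 1
n5 = n3 AND P AND n1 = 1 AND 1 AND 1 = 1
n6 = n4 OR P = 1 OR 1 = 1
n7 = n5 OR n6 = 1 OR 1 = 1
n12 = n6 OR n7 = 1 OR 1 = 1
n13 = Q XOR n12 = 0 XOR 1 = 1

n1 = 1  n5 = 1  n13 = 1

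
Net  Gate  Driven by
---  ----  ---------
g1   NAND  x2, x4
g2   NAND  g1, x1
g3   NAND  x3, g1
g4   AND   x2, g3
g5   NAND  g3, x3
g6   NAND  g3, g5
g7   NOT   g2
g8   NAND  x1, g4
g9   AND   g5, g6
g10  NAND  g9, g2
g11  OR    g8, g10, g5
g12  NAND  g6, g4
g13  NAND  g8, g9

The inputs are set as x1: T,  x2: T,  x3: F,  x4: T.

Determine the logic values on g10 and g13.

g1 = x2 NAND x4 = T NAND T = F
g2 = g1 NAND x1 = F NAND T = T
g3 = x3 NAND g1 = F NAND F = T
g4 = x2 AND g3 = T AND T = T
g5 = g3 NAND x3 = T NAND F = T
g6 = g3 NAND g5 = T NAND T = F
g8 = x1 NAND g4 = T NAND T = F
g9 = g5 AND g6 = T AND F = F
g10 = g9 NAND g2 = F NAND T = T
g13 = g8 NAND g9 = F NAND F = T

g10 = T, g13 = T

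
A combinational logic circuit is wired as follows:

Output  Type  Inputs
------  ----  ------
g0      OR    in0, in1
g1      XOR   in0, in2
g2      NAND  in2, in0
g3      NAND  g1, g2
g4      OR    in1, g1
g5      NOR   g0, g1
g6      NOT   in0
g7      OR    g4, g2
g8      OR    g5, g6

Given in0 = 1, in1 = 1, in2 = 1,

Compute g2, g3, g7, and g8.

g2 = 0, g3 = 1, g7 = 1, g8 = 0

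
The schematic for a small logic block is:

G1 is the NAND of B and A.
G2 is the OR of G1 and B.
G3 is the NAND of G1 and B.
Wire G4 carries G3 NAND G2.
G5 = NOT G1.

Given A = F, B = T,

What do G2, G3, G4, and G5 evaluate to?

G2 = T; G3 = F; G4 = T; G5 = F

G1 = B NAND A = T NAND F = T
G2 = G1 OR B = T OR T = T
G3 = G1 NAND B = T NAND T = F
G4 = G3 NAND G2 = F NAND T = T
G5 = NOT G1 = NOT T = F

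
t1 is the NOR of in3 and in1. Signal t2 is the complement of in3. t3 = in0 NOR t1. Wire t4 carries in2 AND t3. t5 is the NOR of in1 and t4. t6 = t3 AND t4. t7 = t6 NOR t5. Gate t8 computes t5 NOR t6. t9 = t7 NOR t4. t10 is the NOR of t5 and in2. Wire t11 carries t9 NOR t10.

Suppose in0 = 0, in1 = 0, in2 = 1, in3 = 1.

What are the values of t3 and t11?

t3 = 1, t11 = 1

t1 = in3 NOR in1 = 1 NOR 0 = 0
t3 = in0 NOR t1 = 0 NOR 0 = 1
t4 = in2 AND t3 = 1 AND 1 = 1
t5 = in1 NOR t4 = 0 NOR 1 = 0
t6 = t3 AND t4 = 1 AND 1 = 1
t7 = t6 NOR t5 = 1 NOR 0 = 0
t9 = t7 NOR t4 = 0 NOR 1 = 0
t10 = t5 NOR in2 = 0 NOR 1 = 0
t11 = t9 NOR t10 = 0 NOR 0 = 1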